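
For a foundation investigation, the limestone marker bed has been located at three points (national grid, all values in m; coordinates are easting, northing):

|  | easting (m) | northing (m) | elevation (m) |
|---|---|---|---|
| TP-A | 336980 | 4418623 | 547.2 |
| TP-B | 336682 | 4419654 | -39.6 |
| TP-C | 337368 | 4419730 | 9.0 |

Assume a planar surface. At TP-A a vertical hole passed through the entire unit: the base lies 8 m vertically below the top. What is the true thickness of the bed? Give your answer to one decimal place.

7.0 m

Let the plane be z = a·easting + b·northing + c.
TP-B−TP-A: −298a + 1031b = −586.8;  TP-C−TP-A: 388a + 1107b = −538.2.
Solving gives a = 0.12975, b = −0.53165.
|∇z| = √(a²+b²) = 0.54726, so dip δ = arctan(0.54726) = 28.69°.
True thickness = vertical thickness × cos δ = 8 × cos 28.69° = 7.0 m.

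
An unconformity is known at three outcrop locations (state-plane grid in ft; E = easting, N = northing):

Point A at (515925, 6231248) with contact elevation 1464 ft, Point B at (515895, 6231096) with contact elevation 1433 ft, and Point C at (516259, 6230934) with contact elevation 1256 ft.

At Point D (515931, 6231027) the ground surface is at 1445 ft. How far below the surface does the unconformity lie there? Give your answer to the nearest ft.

44 ft

Let the plane be z = a·E + b·N + c.
Point B−Point A: −30a − 152b = −31;  Point C−Point A: 334a − 314b = −208.
Solving gives a = −0.36356084, b = 0.27570280.
Then c = 1464 − a·515925 − b·6231248 = −1528938.38.
At (515931, 6231027): z_contact = −187572.3 + 1717911.6 − 1528938.38 = 1400.9 ft.
Depth below ground = 1445 − 1400.9 = 44 ft.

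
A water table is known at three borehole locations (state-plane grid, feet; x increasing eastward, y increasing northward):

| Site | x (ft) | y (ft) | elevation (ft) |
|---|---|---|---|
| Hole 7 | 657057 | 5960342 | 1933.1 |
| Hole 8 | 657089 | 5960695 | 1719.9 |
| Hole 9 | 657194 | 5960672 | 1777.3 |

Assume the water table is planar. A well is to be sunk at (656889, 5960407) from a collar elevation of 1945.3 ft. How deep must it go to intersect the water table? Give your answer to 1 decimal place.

Let the plane be z = a·x + b·y + c.
Hole 8−Hole 7: 32a + 353b = −213.2;  Hole 9−Hole 7: 137a + 330b = −155.8.
Solving gives a = 0.406301421, b = −0.640797862.
Then c = 1933.1 − a·657057 − b·5960342 = 3554344.32.
At (656889, 5960407): z_contact = 266894.93 − 3819416.07 + 3554344.32 = 1823.19 ft.
Depth below ground = 1945.3 − 1823.19 = 122.1 ft.

122.1 ft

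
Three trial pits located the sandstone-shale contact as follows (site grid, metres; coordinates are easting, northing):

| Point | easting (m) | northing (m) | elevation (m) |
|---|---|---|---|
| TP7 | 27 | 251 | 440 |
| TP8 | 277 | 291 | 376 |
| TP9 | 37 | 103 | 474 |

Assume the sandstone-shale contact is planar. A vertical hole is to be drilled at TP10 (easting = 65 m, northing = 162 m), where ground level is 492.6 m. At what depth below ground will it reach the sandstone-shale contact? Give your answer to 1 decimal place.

39.1 m

Let the plane be z = a·easting + b·northing + c.
TP8−TP7: 250a + 40b = −64;  TP9−TP7: 10a − 148b = 34.
Solving gives a = −0.21690, b = −0.24439.
Then c = 440 − a·27 − b·251 = 507.20.
At (65, 162): z_contact = −14.10 − 39.59 + 507.20 = 453.51 m.
Depth below ground = 492.6 − 453.51 = 39.1 m.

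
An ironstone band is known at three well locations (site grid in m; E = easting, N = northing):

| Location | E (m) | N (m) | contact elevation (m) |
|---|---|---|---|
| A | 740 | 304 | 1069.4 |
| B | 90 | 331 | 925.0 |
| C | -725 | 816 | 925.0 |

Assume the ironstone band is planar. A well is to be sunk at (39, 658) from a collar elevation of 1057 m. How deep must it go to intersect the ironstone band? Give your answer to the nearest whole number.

Two edge vectors: A→B = (-650, 27, -144.4), A→C = (-1465, 512, -144.4).
Normal n = (A→B) × (A→C) = (70034, 117686, -293245).
So ∂z/∂E = −n_x/n_z = 0.23882 and ∂z/∂N = −n_y/n_z = 0.40132.
Intercept c from A: 1069.4 − 176.73 − 122.00 = 770.67.
At (39, 658): z_contact = 9.3 + 264.1 + 770.67 = 1044.1 m.
Depth below ground = 1057 − 1044.1 = 13 m.

13 m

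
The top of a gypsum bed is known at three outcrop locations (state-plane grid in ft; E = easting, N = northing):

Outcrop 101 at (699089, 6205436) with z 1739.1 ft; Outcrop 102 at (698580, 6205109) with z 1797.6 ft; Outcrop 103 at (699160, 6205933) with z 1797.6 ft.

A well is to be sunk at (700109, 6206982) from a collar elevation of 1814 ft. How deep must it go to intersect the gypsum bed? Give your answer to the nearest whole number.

Let the plane be z = a·E + b·N + c.
Outcrop 102−Outcrop 101: −509a − 327b = 58.5;  Outcrop 103−Outcrop 101: 71a + 497b = 58.5.
Solving gives a = −0.20980518, b = 0.14767841.
Then c = 1739.1 − a·699089 − b·6205436 = −767997.30.
At (700109, 6206982): z_contact = −146886.5 + 916637.2 − 767997.30 = 1753.4 ft.
Depth below ground = 1814 − 1753.4 = 61 ft.

61 ft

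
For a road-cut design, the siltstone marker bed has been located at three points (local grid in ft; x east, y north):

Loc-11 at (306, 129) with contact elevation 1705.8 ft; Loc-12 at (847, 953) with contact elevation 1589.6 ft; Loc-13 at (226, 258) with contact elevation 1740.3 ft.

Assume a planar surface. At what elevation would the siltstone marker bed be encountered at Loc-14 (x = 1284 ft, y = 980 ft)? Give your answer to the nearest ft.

Two edge vectors: Loc-11→Loc-12 = (541, 824, -116.2), Loc-11→Loc-13 = (-80, 129, 34.5).
Normal n = (Loc-11→Loc-12) × (Loc-11→Loc-13) = (43417.8, -9368.5, 135709).
So ∂z/∂x = −n_x/n_z = −0.31993 and ∂z/∂y = −n_y/n_z = 0.06903.
Intercept c from Loc-11: 1705.8 + 97.90 − 8.91 = 1794.79.
At (1284, 980): z = −410.8 + 67.7 + 1794.79 = 1451.7 ft.

1452 ft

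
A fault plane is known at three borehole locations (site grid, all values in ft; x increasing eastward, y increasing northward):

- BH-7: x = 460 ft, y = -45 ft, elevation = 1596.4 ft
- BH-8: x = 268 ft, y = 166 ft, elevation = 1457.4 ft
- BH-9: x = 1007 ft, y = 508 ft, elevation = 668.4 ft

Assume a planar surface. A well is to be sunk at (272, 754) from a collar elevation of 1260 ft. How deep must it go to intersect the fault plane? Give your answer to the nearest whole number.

479 ft

Let the plane be z = a·x + b·y + c.
BH-8−BH-7: −192a + 211b = −139;  BH-9−BH-7: 547a + 553b = −928.
Solving gives a = −0.53675, b = −1.14719.
Then c = 1596.4 − a·460 − b·-45 = 1791.68.
At (272, 754): z_contact = −146.0 − 865.0 + 1791.68 = 780.7 ft.
Depth below ground = 1260 − 780.7 = 479 ft.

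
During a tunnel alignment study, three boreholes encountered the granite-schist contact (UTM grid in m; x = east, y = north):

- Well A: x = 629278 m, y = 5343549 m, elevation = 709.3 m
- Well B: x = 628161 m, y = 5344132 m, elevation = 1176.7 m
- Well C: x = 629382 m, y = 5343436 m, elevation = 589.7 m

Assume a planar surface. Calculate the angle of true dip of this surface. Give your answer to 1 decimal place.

Let the plane be z = a·x + b·y + c.
Well B−Well A: −1117a + 583b = 467.4;  Well C−Well A: 104a − 113b = −119.6.
Solving gives a = 0.25783, b = 1.29570.
Gradient magnitude |∇z| = √(a² + b²) = √(0.06647 + 1.67884) = 1.32110.
True dip = arctan(1.32110) = 52.9°, dipping toward SSW (azimuth ≈ 191°).

52.9°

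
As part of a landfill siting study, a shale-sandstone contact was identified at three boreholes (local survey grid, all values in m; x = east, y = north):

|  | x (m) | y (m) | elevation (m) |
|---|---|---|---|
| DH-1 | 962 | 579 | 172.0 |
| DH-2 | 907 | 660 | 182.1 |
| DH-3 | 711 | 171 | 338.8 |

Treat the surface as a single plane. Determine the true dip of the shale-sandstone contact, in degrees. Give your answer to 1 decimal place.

23.8°

Let the plane be z = a·x + b·y + c.
DH-2−DH-1: −55a + 81b = 10.1;  DH-3−DH-1: −251a − 408b = 166.8.
Solving gives a = −0.41223, b = −0.15522.
Gradient magnitude |∇z| = √(a² + b²) = √(0.16994 + 0.02409) = 0.44049.
True dip = arctan(0.44049) = 23.8°, dipping toward ENE (azimuth ≈ 069°).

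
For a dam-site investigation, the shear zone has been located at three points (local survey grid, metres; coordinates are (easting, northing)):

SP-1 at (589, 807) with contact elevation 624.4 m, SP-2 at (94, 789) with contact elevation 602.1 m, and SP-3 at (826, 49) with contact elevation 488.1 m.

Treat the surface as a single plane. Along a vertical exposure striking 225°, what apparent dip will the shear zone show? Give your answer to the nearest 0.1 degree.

9.2°

Two edge vectors: SP-1→SP-2 = (-495, -18, -22.3), SP-1→SP-3 = (237, -758, -136.3).
Normal n = (SP-1→SP-2) × (SP-1→SP-3) = (-14450, -72753.6, 379476).
So ∂z/∂E = −n_x/n_z = 0.03808 and ∂z/∂N = −n_y/n_z = 0.19172.
Unit vector along 225° is (sin 225°, cos 225°) = (-0.7071, -0.7071).
Slope in that direction = a·(-0.7071) + b·(-0.7071) = −0.16249.
Apparent dip = arctan|0.16249| = 9.2° (true dip is 11.1°, so apparent ≤ true as expected).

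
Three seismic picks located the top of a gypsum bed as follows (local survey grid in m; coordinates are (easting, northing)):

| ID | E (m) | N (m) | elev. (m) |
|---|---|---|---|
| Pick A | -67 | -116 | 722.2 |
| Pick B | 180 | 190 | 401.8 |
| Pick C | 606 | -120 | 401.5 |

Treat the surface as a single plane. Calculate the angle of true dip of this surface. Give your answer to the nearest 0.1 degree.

39.2°

Two edge vectors: Pick A→Pick B = (247, 306, -320.4), Pick A→Pick C = (673, -4, -320.7).
Normal n = (Pick A→Pick B) × (Pick A→Pick C) = (-99415.8, -136416.3, -206926).
So ∂z/∂E = −n_x/n_z = −0.48044 and ∂z/∂N = −n_y/n_z = −0.65925.
Gradient magnitude |∇z| = √(a² + b²) = √(0.23082 + 0.43461) = 0.81574.
True dip = arctan(0.81574) = 39.2°, dipping toward NE (azimuth ≈ 036°).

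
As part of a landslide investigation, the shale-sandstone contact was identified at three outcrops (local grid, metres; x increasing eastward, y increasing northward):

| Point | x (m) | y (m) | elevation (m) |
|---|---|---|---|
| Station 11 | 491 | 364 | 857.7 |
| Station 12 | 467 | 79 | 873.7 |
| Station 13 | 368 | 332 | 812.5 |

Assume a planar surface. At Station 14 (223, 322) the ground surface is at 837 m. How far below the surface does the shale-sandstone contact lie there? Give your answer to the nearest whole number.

80 m

Let the plane be z = a·x + b·y + c.
Station 12−Station 11: −24a − 285b = 16;  Station 13−Station 11: −123a − 32b = −45.2.
Solving gives a = 0.39064, b = −0.08904.
Then c = 857.7 − a·491 − b·364 = 698.30.
At (223, 322): z_contact = 87.1 − 28.7 + 698.30 = 756.7 m.
Depth below ground = 837 − 756.7 = 80 m.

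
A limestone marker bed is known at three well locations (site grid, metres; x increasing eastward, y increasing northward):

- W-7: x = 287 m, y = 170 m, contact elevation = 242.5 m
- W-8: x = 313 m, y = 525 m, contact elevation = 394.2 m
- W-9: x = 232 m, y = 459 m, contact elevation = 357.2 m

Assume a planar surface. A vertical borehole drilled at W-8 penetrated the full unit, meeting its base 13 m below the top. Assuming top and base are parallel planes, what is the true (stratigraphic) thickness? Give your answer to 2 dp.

Two edge vectors: W-7→W-8 = (26, 355, 151.7), W-7→W-9 = (-55, 289, 114.7).
Normal n = (W-7→W-8) × (W-7→W-9) = (-3122.8, -11325.7, 27039).
So ∂z/∂x = −n_x/n_z = 0.11549 and ∂z/∂y = −n_y/n_z = 0.41887.
|∇z| = √(a²+b²) = 0.43450, so dip δ = arctan(0.43450) = 23.48°.
True thickness = vertical thickness × cos δ = 13 × cos 23.48° = 11.92 m.

11.92 m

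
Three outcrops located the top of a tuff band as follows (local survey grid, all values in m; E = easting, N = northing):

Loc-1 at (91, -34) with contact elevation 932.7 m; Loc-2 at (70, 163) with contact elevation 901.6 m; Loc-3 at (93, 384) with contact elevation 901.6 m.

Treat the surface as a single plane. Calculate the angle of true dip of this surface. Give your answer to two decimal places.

Two edge vectors: Loc-1→Loc-2 = (-21, 197, -31.1), Loc-1→Loc-3 = (2, 418, -31.1).
Normal n = (Loc-1→Loc-2) × (Loc-1→Loc-3) = (6873.1, -715.3, -9172).
So ∂z/∂E = −n_x/n_z = 0.74936 and ∂z/∂N = −n_y/n_z = −0.07799.
Gradient magnitude |∇z| = √(a² + b²) = √(0.56154 + 0.00608) = 0.75340.
True dip = arctan(0.75340) = 36.99°, dipping toward W (azimuth ≈ 276°).

36.99°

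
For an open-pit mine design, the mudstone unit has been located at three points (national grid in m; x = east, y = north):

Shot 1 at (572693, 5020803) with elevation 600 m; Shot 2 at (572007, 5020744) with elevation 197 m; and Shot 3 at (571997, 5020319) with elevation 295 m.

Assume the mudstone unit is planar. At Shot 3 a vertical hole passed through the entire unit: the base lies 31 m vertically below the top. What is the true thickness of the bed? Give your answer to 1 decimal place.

25.9 m

Two edge vectors: Shot 1→Shot 2 = (-686, -59, -403), Shot 1→Shot 3 = (-696, -484, -305).
Normal n = (Shot 1→Shot 2) × (Shot 1→Shot 3) = (-177057, 71258, 290960).
So ∂z/∂x = −n_x/n_z = 0.60853 and ∂z/∂y = −n_y/n_z = −0.24491.
|∇z| = √(a²+b²) = 0.65596, so dip δ = arctan(0.65596) = 33.26°.
True thickness = vertical thickness × cos δ = 31 × cos 33.26° = 25.9 m.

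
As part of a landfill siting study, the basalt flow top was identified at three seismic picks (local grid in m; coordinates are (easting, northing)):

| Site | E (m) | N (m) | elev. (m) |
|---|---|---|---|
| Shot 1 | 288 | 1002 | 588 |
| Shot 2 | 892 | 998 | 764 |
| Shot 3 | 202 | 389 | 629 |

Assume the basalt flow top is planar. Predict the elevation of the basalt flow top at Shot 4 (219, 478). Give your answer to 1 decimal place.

Two edge vectors: Shot 1→Shot 2 = (604, -4, 176), Shot 1→Shot 3 = (-86, -613, 41).
Normal n = (Shot 1→Shot 2) × (Shot 1→Shot 3) = (107724, -39900, -370596).
So ∂z/∂E = −n_x/n_z = 0.290678 and ∂z/∂N = −n_y/n_z = −0.107664.
Intercept c from Shot 1: 588 − 83.72 + 107.88 = 612.16.
At (219, 478): z = 63.7 − 51.5 + 612.16 = 624.4 m.

624.4 m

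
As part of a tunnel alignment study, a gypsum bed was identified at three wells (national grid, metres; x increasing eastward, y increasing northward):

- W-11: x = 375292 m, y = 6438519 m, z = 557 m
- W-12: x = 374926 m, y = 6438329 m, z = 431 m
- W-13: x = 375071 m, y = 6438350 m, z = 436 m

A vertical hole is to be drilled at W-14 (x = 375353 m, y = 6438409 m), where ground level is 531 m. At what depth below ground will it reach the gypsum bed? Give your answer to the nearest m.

Two edge vectors: W-11→W-12 = (-366, -190, -126), W-11→W-13 = (-221, -169, -121).
Normal n = (W-11→W-12) × (W-11→W-13) = (1696, -16440, 19864).
So ∂z/∂x = −n_x/n_z = −0.08538059 and ∂z/∂y = −n_y/n_z = 0.82762787.
Intercept c from W-11: 557 + 32042.65 − 5328697.76 = −5296098.11.
At (375353, 6438409): z_contact = −32047.9 + 5328606.7 − 5296098.11 = 460.8 m.
Depth below ground = 531 − 460.8 = 70 m.

70 m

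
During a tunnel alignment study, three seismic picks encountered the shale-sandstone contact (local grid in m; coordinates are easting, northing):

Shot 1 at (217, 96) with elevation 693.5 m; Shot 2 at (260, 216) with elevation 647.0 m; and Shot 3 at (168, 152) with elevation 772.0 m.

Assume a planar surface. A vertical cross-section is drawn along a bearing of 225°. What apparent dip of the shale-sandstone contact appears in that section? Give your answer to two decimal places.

Let the plane be z = a·easting + b·northing + c.
Shot 2−Shot 1: 43a + 120b = −46.5;  Shot 3−Shot 1: −49a + 56b = 78.5.
Solving gives a = −1.45077, b = 0.13236.
Unit vector along 225° is (sin 225°, cos 225°) = (-0.7071, -0.7071).
Slope in that direction = a·(-0.7071) + b·(-0.7071) = 0.93226.
Apparent dip = arctan|0.93226| = 42.99° (true dip is 55.5°, so apparent ≤ true as expected).

42.99°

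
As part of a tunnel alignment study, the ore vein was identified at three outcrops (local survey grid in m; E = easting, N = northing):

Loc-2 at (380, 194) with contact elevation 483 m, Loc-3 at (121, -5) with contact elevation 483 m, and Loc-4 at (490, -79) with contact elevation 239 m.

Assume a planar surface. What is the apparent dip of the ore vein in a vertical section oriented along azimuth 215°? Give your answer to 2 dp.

Two edge vectors: Loc-2→Loc-3 = (-259, -199, 0), Loc-2→Loc-4 = (110, -273, -244).
Normal n = (Loc-2→Loc-3) × (Loc-2→Loc-4) = (48556, -63196, 92597).
So ∂z/∂E = −n_x/n_z = −0.52438 and ∂z/∂N = −n_y/n_z = 0.68248.
Unit vector along 215° is (sin 215°, cos 215°) = (-0.5736, -0.8192).
Slope in that direction = a·(-0.5736) + b·(-0.8192) = −0.25829.
Apparent dip = arctan|0.25829| = 14.48° (true dip is 40.7°, so apparent ≤ true as expected).

14.48°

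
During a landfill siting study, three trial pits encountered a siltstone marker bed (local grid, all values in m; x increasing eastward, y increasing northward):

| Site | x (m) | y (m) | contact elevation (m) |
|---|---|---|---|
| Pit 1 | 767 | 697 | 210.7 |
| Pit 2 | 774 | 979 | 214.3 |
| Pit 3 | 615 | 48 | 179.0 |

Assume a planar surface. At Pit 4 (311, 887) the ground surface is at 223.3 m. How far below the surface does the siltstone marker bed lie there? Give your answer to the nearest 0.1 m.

89.6 m

Two edge vectors: Pit 1→Pit 2 = (7, 282, 3.6), Pit 1→Pit 3 = (-152, -649, -31.7).
Normal n = (Pit 1→Pit 2) × (Pit 1→Pit 3) = (-6603, -325.3, 38321).
So ∂z/∂x = −n_x/n_z = 0.17231 and ∂z/∂y = −n_y/n_z = 0.00849.
Intercept c from Pit 1: 210.7 − 132.16 − 5.92 = 72.62.
At (311, 887): z_contact = 53.59 + 7.53 + 72.62 = 133.74 m.
Depth below ground = 223.3 − 133.74 = 89.6 m.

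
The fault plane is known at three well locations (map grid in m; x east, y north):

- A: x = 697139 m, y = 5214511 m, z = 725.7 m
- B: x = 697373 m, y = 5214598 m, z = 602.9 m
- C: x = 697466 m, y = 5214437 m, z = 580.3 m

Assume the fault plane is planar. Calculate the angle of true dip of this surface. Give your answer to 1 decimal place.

Two edge vectors: A→B = (234, 87, -122.8), A→C = (327, -74, -145.4).
Normal n = (A→B) × (A→C) = (-21737, -6132, -45765).
So ∂z/∂x = −n_x/n_z = −0.47497 and ∂z/∂y = −n_y/n_z = −0.13399.
Gradient magnitude |∇z| = √(a² + b²) = √(0.22560 + 0.01795) = 0.49351.
True dip = arctan(0.49351) = 26.3°, dipping toward ENE (azimuth ≈ 074°).

26.3°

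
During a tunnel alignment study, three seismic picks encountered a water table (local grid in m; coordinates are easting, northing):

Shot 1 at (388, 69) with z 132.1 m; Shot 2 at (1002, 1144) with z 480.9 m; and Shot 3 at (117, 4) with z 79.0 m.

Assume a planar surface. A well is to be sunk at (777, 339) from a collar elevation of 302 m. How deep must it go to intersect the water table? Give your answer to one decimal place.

Two edge vectors: Shot 1→Shot 2 = (614, 1075, 348.8), Shot 1→Shot 3 = (-271, -65, -53.1).
Normal n = (Shot 1→Shot 2) × (Shot 1→Shot 3) = (-34410.5, -61921.4, 251415).
So ∂z/∂easting = −n_x/n_z = 0.136867 and ∂z/∂northing = −n_y/n_z = 0.246292.
Intercept c from Shot 1: 132.1 − 53.10 − 16.99 = 62.00.
At (777, 339): z_contact = 106.35 + 83.49 + 62.00 = 251.84 m.
Depth below ground = 302 − 251.84 = 50.2 m.

50.2 m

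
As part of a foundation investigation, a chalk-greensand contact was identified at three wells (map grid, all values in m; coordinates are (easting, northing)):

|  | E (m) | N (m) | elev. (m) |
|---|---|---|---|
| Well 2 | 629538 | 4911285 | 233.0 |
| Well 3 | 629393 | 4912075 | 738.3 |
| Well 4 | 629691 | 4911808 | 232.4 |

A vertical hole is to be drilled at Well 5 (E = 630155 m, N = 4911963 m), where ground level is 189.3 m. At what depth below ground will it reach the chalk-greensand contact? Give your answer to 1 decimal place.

Let the plane be z = a·E + b·N + c.
Well 3−Well 2: −145a + 790b = 505.3;  Well 4−Well 2: 153a + 523b = −0.6.
Solving gives a = −1.345903256, b = 0.392587377.
Then c = 233 − a·629538 − b·4911285 = −1080578.25.
At (630155, 4911963): z_contact = −848127.67 + 1928374.67 − 1080578.25 = -331.25 m.
Depth below ground = 189.3 − (-331.25) = 520.5 m.

520.5 m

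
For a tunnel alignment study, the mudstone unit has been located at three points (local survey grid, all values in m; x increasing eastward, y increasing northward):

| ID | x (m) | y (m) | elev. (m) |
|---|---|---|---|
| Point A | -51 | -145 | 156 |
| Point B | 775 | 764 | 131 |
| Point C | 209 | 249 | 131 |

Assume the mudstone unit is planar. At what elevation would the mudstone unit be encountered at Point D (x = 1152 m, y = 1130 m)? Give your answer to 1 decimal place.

127.4 m

Let the plane be z = a·x + b·y + c.
Point B−Point A: 826a + 909b = −25;  Point C−Point A: 260a + 394b = −25.
Solving gives a = 0.144494, b = −0.158803.
Then c = 156 − a·-51 − b·-145 = 140.34.
At (1152, 1130): z = 166.5 − 179.4 + 140.34 = 127.4 m.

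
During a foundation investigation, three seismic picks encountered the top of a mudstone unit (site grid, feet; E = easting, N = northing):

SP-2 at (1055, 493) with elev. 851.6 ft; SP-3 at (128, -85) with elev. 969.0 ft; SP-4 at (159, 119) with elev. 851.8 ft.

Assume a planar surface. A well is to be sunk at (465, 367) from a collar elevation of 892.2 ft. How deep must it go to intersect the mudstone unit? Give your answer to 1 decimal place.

114.2 ft

Let the plane be z = a·E + b·N + c.
SP-3−SP-2: −927a − 578b = 117.4;  SP-4−SP-2: −896a − 374b = 0.2.
Solving gives a = 0.255809, b = −0.613383.
Then c = 851.6 − a·1055 − b·493 = 884.12.
At (465, 367): z_contact = 118.95 − 225.11 + 884.12 = 777.96 ft.
Depth below ground = 892.2 − 777.96 = 114.2 ft.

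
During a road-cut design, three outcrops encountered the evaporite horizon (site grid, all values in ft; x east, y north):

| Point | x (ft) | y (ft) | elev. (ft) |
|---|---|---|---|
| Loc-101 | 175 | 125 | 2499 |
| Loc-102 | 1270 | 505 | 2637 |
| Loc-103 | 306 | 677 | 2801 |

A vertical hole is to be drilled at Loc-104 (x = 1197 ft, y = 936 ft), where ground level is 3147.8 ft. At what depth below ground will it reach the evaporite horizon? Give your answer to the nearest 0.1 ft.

Two edge vectors: Loc-101→Loc-102 = (1095, 380, 138), Loc-101→Loc-103 = (131, 552, 302).
Normal n = (Loc-101→Loc-102) × (Loc-101→Loc-103) = (38584, -312612, 554660).
So ∂z/∂x = −n_x/n_z = −0.069563 and ∂z/∂y = −n_y/n_z = 0.563610.
Intercept c from Loc-101: 2499 + 12.17 − 70.45 = 2440.72.
At (1197, 936): z_contact = −83.27 + 527.54 + 2440.72 = 2884.99 ft.
Depth below ground = 3147.8 − 2884.99 = 262.8 ft.

262.8 ft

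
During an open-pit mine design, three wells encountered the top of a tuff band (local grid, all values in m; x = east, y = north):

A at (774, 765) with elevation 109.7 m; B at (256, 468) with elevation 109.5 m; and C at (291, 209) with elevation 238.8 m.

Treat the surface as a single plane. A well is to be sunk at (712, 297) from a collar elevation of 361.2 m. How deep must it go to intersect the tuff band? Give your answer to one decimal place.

51.2 m

Let the plane be z = a·x + b·y + c.
B−A: −518a − 297b = −0.2;  C−A: −483a − 556b = 129.1.
Solving gives a = 0.26601, b = −0.46328.
Then c = 109.7 − a·774 − b·765 = 258.22.
At (712, 297): z_contact = 189.40 − 137.59 + 258.22 = 310.02 m.
Depth below ground = 361.2 − 310.02 = 51.2 m.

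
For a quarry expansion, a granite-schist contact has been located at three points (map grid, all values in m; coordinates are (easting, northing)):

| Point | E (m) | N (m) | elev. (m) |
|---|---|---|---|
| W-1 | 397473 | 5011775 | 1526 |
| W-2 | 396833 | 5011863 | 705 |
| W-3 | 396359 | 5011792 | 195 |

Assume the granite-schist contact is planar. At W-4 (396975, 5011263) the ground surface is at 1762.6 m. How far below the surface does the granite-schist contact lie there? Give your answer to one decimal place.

457.5 m

Two edge vectors: W-1→W-2 = (-640, 88, -821), W-1→W-3 = (-1114, 17, -1331).
Normal n = (W-1→W-2) × (W-1→W-3) = (-103171, 62754, 87152).
So ∂z/∂E = −n_x/n_z = 1.183805306 and ∂z/∂N = −n_y/n_z = −0.720052322.
Intercept c from W-1: 1526 − 470530.65 + 3608740.23 = 3139735.58.
At (396975, 5011263): z_contact = 469941.11 − 3608371.56 + 3139735.58 = 1305.13 m.
Depth below ground = 1762.6 − 1305.13 = 457.5 m.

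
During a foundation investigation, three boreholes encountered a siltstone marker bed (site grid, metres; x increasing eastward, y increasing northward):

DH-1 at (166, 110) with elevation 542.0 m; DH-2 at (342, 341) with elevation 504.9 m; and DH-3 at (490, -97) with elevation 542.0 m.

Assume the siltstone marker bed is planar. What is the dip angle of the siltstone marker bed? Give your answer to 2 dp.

Two edge vectors: DH-1→DH-2 = (176, 231, -37.1), DH-1→DH-3 = (324, -207, 0).
Normal n = (DH-1→DH-2) × (DH-1→DH-3) = (-7679.7, -12020.4, -111276).
So ∂z/∂x = −n_x/n_z = −0.06901 and ∂z/∂y = −n_y/n_z = −0.10802.
Gradient magnitude |∇z| = √(a² + b²) = √(0.00476 + 0.01167) = 0.12819.
True dip = arctan(0.12819) = 7.30°, dipping toward NNE (azimuth ≈ 033°).

7.30°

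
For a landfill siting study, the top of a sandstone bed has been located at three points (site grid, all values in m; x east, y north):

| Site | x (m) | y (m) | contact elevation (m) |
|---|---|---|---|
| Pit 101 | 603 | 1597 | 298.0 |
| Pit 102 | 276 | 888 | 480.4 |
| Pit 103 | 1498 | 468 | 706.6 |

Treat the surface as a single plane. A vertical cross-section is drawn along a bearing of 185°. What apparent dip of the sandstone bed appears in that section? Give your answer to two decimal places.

16.03°

Two edge vectors: Pit 101→Pit 102 = (-327, -709, 182.4), Pit 101→Pit 103 = (895, -1129, 408.6).
Normal n = (Pit 101→Pit 102) × (Pit 101→Pit 103) = (-83767.8, 296860.2, 1003738).
So ∂z/∂x = −n_x/n_z = 0.08346 and ∂z/∂y = −n_y/n_z = −0.29575.
Unit vector along 185° is (sin 185°, cos 185°) = (-0.0872, -0.9962).
Slope in that direction = a·(-0.0872) + b·(-0.9962) = 0.28736.
Apparent dip = arctan|0.28736| = 16.03° (true dip is 17.1°, so apparent ≤ true as expected).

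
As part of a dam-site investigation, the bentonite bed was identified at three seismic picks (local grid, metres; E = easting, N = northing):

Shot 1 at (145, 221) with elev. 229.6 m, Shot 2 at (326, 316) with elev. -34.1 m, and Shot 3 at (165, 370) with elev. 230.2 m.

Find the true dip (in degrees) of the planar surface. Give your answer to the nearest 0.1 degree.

57.7°

Let the plane be z = a·E + b·N + c.
Shot 2−Shot 1: 181a + 95b = −263.7;  Shot 3−Shot 1: 20a + 149b = 0.6.
Solving gives a = −1.56960, b = 0.21471.
Gradient magnitude |∇z| = √(a² + b²) = √(2.46364 + 0.04610) = 1.58422.
True dip = arctan(1.58422) = 57.7°, dipping toward E (azimuth ≈ 098°).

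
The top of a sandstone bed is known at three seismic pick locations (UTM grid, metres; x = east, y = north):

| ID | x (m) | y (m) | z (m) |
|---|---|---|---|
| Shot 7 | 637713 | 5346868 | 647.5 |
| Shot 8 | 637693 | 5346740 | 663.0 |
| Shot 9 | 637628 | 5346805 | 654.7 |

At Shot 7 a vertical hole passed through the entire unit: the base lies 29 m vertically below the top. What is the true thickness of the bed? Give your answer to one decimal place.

28.8 m

Two edge vectors: Shot 7→Shot 8 = (-20, -128, 15.5), Shot 7→Shot 9 = (-85, -63, 7.2).
Normal n = (Shot 7→Shot 8) × (Shot 7→Shot 9) = (54.9, -1173.5, -9620).
So ∂z/∂x = −n_x/n_z = 0.00571 and ∂z/∂y = −n_y/n_z = −0.12199.
|∇z| = √(a²+b²) = 0.12212, so dip δ = arctan(0.12212) = 6.96°.
True thickness = vertical thickness × cos δ = 29 × cos 6.96° = 28.8 m.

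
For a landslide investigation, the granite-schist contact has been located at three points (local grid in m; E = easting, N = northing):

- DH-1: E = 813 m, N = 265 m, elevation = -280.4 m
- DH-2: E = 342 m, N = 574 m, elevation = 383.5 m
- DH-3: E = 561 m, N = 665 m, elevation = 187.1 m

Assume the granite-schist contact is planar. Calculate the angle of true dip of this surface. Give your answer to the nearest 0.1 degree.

Let the plane be z = a·E + b·N + c.
DH-2−DH-1: −471a + 309b = 663.9;  DH-3−DH-1: −252a + 400b = 467.5.
Solving gives a = −1.09563, b = 0.47850.
Gradient magnitude |∇z| = √(a² + b²) = √(1.20041 + 0.22896) = 1.19556.
True dip = arctan(1.19556) = 50.1°, dipping toward ESE (azimuth ≈ 114°).

50.1°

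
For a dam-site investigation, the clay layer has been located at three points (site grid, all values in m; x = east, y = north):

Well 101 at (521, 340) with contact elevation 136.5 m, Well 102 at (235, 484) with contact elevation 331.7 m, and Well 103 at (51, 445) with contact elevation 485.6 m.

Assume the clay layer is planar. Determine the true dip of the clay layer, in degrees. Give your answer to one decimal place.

39.3°

Let the plane be z = a·x + b·y + c.
Well 102−Well 101: −286a + 144b = 195.2;  Well 103−Well 101: −470a + 105b = 349.1.
Solving gives a = −0.79082, b = −0.21510.
Gradient magnitude |∇z| = √(a² + b²) = √(0.62540 + 0.04627) = 0.81955.
True dip = arctan(0.81955) = 39.3°, dipping toward ENE (azimuth ≈ 075°).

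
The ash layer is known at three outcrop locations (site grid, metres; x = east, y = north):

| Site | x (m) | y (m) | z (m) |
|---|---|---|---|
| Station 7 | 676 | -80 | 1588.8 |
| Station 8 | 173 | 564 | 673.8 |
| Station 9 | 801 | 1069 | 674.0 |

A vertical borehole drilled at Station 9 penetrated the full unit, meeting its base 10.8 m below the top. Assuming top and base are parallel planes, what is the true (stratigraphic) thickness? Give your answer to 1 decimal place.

7.2 m

Two edge vectors: Station 7→Station 8 = (-503, 644, -915), Station 7→Station 9 = (125, 1149, -914.8).
Normal n = (Station 7→Station 8) × (Station 7→Station 9) = (462203.8, -574519.4, -658447).
So ∂z/∂x = −n_x/n_z = 0.70196 and ∂z/∂y = −n_y/n_z = −0.87254.
|∇z| = √(a²+b²) = 1.11985, so dip δ = arctan(1.11985) = 48.24°.
True thickness = vertical thickness × cos δ = 10.8 × cos 48.24° = 7.2 m.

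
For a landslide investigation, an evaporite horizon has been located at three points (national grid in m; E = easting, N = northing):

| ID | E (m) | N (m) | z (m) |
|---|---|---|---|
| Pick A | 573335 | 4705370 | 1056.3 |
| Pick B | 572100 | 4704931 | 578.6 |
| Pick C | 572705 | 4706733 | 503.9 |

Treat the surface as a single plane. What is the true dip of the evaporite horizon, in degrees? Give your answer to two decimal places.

Let the plane be z = a·E + b·N + c.
Pick B−Pick A: −1235a − 439b = −477.7;  Pick C−Pick A: −630a + 1363b = −552.4.
Solving gives a = 0.45595, b = −0.19453.
Gradient magnitude |∇z| = √(a² + b²) = √(0.20789 + 0.03784) = 0.49572.
True dip = arctan(0.49572) = 26.37°, dipping toward WNW (azimuth ≈ 293°).

26.37°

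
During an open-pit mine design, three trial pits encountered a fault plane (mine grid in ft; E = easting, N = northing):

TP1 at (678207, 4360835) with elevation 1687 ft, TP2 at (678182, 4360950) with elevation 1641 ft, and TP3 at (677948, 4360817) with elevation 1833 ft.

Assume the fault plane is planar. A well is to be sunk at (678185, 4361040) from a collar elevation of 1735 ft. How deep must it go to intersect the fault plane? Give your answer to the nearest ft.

Let the plane be z = a·E + b·N + c.
TP2−TP1: −25a + 115b = −46;  TP3−TP1: −259a − 18b = 146.
Solving gives a = −0.52793121, b = −0.51476765.
Then c = 1687 − a·678207 − b·4360835 = 2604550.44.
At (678185, 4361040): z_contact = −358035.0 − 2244922.3 + 2604550.44 = 1593.1 ft.
Depth below ground = 1735 − 1593.1 = 142 ft.

142 ft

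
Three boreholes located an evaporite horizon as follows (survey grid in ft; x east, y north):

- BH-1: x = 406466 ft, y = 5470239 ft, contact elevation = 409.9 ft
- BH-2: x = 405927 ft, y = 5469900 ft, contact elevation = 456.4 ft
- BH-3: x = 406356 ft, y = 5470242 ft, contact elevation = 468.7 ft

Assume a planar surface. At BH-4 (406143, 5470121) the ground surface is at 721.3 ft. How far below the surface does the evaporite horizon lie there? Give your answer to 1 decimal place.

225.4 ft

Two edge vectors: BH-1→BH-2 = (-539, -339, 46.5), BH-1→BH-3 = (-110, 3, 58.8).
Normal n = (BH-1→BH-2) × (BH-1→BH-3) = (-20072.7, 26578.2, -38907).
So ∂z/∂x = −n_x/n_z = −0.515914874 and ∂z/∂y = −n_y/n_z = 0.683121289.
Intercept c from BH-1: 409.9 + 209701.86 − 3736836.72 = −3526724.96.
At (406143, 5470121): z_contact = −209535.21 + 3736756.11 − 3526724.96 = 495.93 ft.
Depth below ground = 721.3 − 495.93 = 225.4 ft.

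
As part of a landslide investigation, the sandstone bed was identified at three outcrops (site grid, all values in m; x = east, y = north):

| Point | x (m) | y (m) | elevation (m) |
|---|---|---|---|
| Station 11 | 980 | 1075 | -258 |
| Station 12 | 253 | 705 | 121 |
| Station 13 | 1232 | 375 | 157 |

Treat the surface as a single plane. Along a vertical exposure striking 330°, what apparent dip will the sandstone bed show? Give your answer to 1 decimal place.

25.6°

Two edge vectors: Station 11→Station 12 = (-727, -370, 379), Station 11→Station 13 = (252, -700, 415).
Normal n = (Station 11→Station 12) × (Station 11→Station 13) = (111750, 397213, 602140).
So ∂z/∂x = −n_x/n_z = −0.18559 and ∂z/∂y = −n_y/n_z = −0.65967.
Unit vector along 330° is (sin 330°, cos 330°) = (-0.5000, 0.8660).
Slope in that direction = a·(-0.5000) + b·(0.8660) = −0.47850.
Apparent dip = arctan|0.47850| = 25.6° (true dip is 34.4°, so apparent ≤ true as expected).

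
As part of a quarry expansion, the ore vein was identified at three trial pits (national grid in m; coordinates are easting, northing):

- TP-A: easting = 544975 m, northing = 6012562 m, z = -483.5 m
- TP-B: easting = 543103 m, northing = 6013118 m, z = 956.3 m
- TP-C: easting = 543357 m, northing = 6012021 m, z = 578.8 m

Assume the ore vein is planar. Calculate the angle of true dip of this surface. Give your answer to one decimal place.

Two edge vectors: TP-A→TP-B = (-1872, 556, 1439.8), TP-A→TP-C = (-1618, -541, 1062.3).
Normal n = (TP-A→TP-B) × (TP-A→TP-C) = (1369570.6, -340970.8, 1912360).
So ∂z/∂easting = −n_x/n_z = −0.71617 and ∂z/∂northing = −n_y/n_z = 0.17830.
Gradient magnitude |∇z| = √(a² + b²) = √(0.51290 + 0.03179) = 0.73803.
True dip = arctan(0.73803) = 36.4°, dipping toward ESE (azimuth ≈ 104°).

36.4°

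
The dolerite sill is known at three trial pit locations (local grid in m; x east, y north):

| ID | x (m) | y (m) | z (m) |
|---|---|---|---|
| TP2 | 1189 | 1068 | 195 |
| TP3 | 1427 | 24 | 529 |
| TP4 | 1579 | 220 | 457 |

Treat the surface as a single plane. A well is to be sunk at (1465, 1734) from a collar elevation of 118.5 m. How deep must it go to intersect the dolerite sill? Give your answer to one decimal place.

Two edge vectors: TP2→TP3 = (238, -1044, 334), TP2→TP4 = (390, -848, 262).
Normal n = (TP2→TP3) × (TP2→TP4) = (9704, 67904, 205336).
So ∂z/∂x = −n_x/n_z = −0.047259 and ∂z/∂y = −n_y/n_z = −0.330697.
Intercept c from TP2: 195 + 56.19 + 353.18 = 604.38.
At (1465, 1734): z_contact = −69.23 − 573.43 + 604.38 = -38.29 m.
Depth below ground = 118.5 − (-38.29) = 156.8 m.

156.8 m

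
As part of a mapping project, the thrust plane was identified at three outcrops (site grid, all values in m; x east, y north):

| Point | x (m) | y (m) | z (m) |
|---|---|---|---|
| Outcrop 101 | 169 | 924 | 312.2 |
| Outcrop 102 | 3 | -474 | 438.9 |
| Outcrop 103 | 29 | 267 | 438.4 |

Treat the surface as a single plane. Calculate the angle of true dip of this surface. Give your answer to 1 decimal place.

Let the plane be z = a·x + b·y + c.
Outcrop 102−Outcrop 101: −166a − 1398b = 126.7;  Outcrop 103−Outcrop 101: −140a − 657b = 126.2.
Solving gives a = −1.07533, b = 0.03706.
Gradient magnitude |∇z| = √(a² + b²) = √(1.15633 + 0.00137) = 1.07597.
True dip = arctan(1.07597) = 47.1°, dipping toward E (azimuth ≈ 092°).

47.1°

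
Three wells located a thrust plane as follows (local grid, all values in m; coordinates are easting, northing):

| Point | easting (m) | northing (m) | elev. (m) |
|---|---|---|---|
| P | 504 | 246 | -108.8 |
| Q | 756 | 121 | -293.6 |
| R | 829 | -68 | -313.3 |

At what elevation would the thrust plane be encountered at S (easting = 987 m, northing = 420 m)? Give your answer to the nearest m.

-555 m

Two edge vectors: P→Q = (252, -125, -184.8), P→R = (325, -314, -204.5).
Normal n = (P→Q) × (P→R) = (-32464.7, -8526, -38503).
So ∂z/∂easting = −n_x/n_z = −0.84317 and ∂z/∂northing = −n_y/n_z = −0.22144.
Intercept c from P: -108.8 + 424.96 + 54.47 = 370.63.
At (987, 420): z = −832.2 − 93.0 + 370.63 = -554.6 m.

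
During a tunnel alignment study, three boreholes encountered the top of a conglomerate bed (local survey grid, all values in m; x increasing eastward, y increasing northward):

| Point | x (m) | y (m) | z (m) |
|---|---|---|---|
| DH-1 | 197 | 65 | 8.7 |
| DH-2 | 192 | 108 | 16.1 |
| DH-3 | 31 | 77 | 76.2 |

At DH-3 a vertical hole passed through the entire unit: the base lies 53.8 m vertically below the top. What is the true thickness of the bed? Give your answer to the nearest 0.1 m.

Let the plane be z = a·x + b·y + c.
DH-2−DH-1: −5a + 43b = 7.4;  DH-3−DH-1: −166a + 12b = 67.5.
Solving gives a = −0.39753, b = 0.12587.
|∇z| = √(a²+b²) = 0.41698, so dip δ = arctan(0.41698) = 22.64°.
True thickness = vertical thickness × cos δ = 53.8 × cos 22.64° = 49.7 m.

49.7 m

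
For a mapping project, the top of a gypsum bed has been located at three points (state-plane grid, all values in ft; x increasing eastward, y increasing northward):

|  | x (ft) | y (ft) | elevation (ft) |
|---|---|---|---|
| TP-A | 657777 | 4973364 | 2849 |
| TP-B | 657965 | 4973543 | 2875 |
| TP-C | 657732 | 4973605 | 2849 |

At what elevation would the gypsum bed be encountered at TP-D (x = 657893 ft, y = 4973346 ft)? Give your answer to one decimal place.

2862.2 ft

Let the plane be z = a·x + b·y + c.
TP-B−TP-A: 188a + 179b = 26;  TP-C−TP-A: −45a + 241b = 0.
Solving gives a = 0.117422184, b = 0.021925304.
Then c = 2849 − a·657777 − b·4973364 = −183431.13.
At (657893, 4973346): z = 77251.2 + 109042.1 − 183431.13 = 2862.2 ft.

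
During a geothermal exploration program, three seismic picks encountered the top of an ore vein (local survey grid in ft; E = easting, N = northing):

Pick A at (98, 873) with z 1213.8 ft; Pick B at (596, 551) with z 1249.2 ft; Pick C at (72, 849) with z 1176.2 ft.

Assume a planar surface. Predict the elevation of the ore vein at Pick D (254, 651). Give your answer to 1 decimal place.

1118.8 ft

Two edge vectors: Pick A→Pick B = (498, -322, 35.4), Pick A→Pick C = (-26, -24, -37.6).
Normal n = (Pick A→Pick B) × (Pick A→Pick C) = (12956.8, 17804.4, -20324).
So ∂z/∂E = −n_x/n_z = 0.63751 and ∂z/∂N = −n_y/n_z = 0.87603.
Intercept c from Pick A: 1213.8 − 62.48 − 764.77 = 386.55.
At (254, 651): z = 161.9 + 570.3 + 386.55 = 1118.8 ft.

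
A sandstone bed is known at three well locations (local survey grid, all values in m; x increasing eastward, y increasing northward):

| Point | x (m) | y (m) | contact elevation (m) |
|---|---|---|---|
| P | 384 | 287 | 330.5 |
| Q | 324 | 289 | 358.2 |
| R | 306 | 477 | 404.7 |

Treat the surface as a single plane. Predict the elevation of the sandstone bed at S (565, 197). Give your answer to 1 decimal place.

Let the plane be z = a·x + b·y + c.
Q−P: −60a + 2b = 27.7;  R−P: −78a + 190b = 74.2.
Solving gives a = −0.45487, b = 0.20379.
Then c = 330.5 − a·384 − b·287 = 446.68.
At (565, 197): z = −257.0 + 40.1 + 446.68 = 229.8 m.

229.8 m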